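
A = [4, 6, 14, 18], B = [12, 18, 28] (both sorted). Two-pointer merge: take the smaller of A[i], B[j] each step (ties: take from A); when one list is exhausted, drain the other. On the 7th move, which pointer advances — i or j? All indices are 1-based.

[i=1,j=1] A[i]=4<=B[j]=12 take 4 → i++
[i=2,j=1] A[i]=6<=B[j]=12 take 6 → i++
[i=3,j=1] A[i]=14>B[j]=12 take 12 → j++
[i=3,j=2] A[i]=14<=B[j]=18 take 14 → i++
[i=4,j=2] A[i]=18<=B[j]=18 take 18 → i++
[i=5,j=2] A done, take B[j]=18 → j++
[i=5,j=3] A done, take B[j]=28 → j++

j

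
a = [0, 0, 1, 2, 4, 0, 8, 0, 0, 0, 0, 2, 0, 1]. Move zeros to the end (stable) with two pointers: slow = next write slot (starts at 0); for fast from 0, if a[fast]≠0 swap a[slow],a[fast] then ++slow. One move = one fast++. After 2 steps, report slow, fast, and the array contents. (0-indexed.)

slow=0, fast=2, a=[0, 0, 1, 2, 4, 0, 8, 0, 0, 0, 0, 2, 0, 1]

(s=0,f=0) a[fast]=0 → fast++
(s=0,f=1) a[fast]=0 → fast++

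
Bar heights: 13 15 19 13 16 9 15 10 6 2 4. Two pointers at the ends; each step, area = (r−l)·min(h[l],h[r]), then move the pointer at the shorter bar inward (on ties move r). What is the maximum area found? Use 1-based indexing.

max area = 78

[1,11] min(13,4)*10=40 best=40 * → r--
[1,10] min(13,2)*9=18 best=40 → r--
[1,9] min(13,6)*8=48 best=48 * → r--
[1,8] min(13,10)*7=70 best=70 * → r--
[1,7] min(13,15)*6=78 best=78 * → l++
[2,7] min(15,15)*5=75 best=78 → r--
[2,6] min(15,9)*4=36 best=78 → r--
[2,5] min(15,16)*3=45 best=78 → l++
[3,5] min(19,16)*2=32 best=78 → r--
[3,4] min(19,13)*1=13 best=78 → r--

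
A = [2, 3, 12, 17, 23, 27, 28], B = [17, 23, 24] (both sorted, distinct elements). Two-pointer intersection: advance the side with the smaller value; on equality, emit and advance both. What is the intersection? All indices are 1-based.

[i=1,j=1] 2<17 → i++
[i=2,j=1] 3<17 → i++
[i=3,j=1] 12<17 → i++
[i=4,j=1] 17==17 emit → i++,j++
[i=5,j=2] 23==23 emit → i++,j++
[i=6,j=3] 27>24 → j++

intersection = [17, 23]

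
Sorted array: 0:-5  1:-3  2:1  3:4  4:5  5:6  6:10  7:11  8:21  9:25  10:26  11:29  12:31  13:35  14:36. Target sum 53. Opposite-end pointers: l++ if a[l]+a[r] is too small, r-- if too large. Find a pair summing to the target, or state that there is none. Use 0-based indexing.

l=0 r=14: -5+36=31 <53, l++
l=1 r=14: -3+36=33 <53, l++
l=2 r=14: 1+36=37 <53, l++
l=3 r=14: 4+36=40 <53, l++
l=4 r=14: 5+36=41 <53, l++
l=5 r=14: 6+36=42 <53, l++
l=6 r=14: 10+36=46 <53, l++
l=7 r=14: 11+36=47 <53, l++
l=8 r=14: 21+36=57 >53, r--
l=8 r=13: 21+35=56 >53, r--
l=8 r=12: 21+31=52 <53, l++
l=9 r=12: 25+31=56 >53, r--
l=9 r=11: 25+29=54 >53, r--
l=9 r=10: 25+26=51 <53, l++

no pair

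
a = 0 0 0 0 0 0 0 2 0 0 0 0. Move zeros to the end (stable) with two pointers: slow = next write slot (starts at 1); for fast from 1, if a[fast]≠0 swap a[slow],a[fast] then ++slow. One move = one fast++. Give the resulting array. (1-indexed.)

[2, 0, 0, 0, 0, 0, 0, 0, 0, 0, 0, 0]

slow=1 fast=1: a[fast]=0, fast++
slow=1 fast=2: a[fast]=0, fast++
slow=1 fast=3: a[fast]=0, fast++
slow=1 fast=4: a[fast]=0, fast++
slow=1 fast=5: a[fast]=0, fast++
slow=1 fast=6: a[fast]=0, fast++
slow=1 fast=7: a[fast]=0, fast++
slow=1 fast=8: a[fast]=2≠0 swap→a[1]=2, slow++,fast++
slow=2 fast=9: a[fast]=0, fast++
slow=2 fast=10: a[fast]=0, fast++
slow=2 fast=11: a[fast]=0, fast++
slow=2 fast=12: a[fast]=0, fast++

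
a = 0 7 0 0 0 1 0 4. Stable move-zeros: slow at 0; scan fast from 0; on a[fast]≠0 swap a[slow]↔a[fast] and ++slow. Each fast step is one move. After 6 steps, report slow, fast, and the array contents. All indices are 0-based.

slow=2, fast=6, a=[7, 1, 0, 0, 0, 0, 0, 4]

slow=0 fast=0: a[fast]=0, fast++
slow=0 fast=1: a[fast]=7≠0 swap→a[0]=7, slow++,fast++
slow=1 fast=2: a[fast]=0, fast++
slow=1 fast=3: a[fast]=0, fast++
slow=1 fast=4: a[fast]=0, fast++
slow=1 fast=5: a[fast]=1≠0 swap→a[1]=1, slow++,fast++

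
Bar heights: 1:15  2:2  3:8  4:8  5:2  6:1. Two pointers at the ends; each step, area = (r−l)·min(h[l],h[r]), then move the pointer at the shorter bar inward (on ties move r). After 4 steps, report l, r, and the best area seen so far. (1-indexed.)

l=1, r=2, best area=24

l=1 r=6: min(15,1)*5=5 best=5 *, r--
l=1 r=5: min(15,2)*4=8 best=8 *, r--
l=1 r=4: min(15,8)*3=24 best=24 *, r--
l=1 r=3: min(15,8)*2=16 best=24, r--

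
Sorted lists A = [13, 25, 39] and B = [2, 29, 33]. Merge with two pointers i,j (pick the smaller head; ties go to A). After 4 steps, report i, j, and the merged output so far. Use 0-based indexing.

[i=0,j=0] A[i]=13>B[j]=2 take 2 → j++
[i=0,j=1] A[i]=13<=B[j]=29 take 13 → i++
[i=1,j=1] A[i]=25<=B[j]=29 take 25 → i++
[i=2,j=1] A[i]=39>B[j]=29 take 29 → j++

i=2, j=2, merged so far=[2, 13, 25, 29]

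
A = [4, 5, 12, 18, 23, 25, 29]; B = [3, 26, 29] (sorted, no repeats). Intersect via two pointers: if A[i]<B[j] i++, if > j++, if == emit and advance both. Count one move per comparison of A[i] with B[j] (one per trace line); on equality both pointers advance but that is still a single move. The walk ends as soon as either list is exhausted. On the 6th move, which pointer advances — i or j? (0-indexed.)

i

i=0 j=0: 4>3, j++
i=0 j=1: 4<26, i++
i=1 j=1: 5<26, i++
i=2 j=1: 12<26, i++
i=3 j=1: 18<26, i++
i=4 j=1: 23<26, i++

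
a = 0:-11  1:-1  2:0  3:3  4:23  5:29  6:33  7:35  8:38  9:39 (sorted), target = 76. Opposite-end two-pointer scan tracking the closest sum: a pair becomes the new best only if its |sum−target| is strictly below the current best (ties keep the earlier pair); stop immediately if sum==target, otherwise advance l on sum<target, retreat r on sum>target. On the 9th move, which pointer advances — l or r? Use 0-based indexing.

r

[0,9] -11+39=28 d=48 * → l++
[1,9] -1+39=38 d=38 * → l++
[2,9] 0+39=39 d=37 * → l++
[3,9] 3+39=42 d=34 * → l++
[4,9] 23+39=62 d=14 * → l++
[5,9] 29+39=68 d=8 * → l++
[6,9] 33+39=72 d=4 * → l++
[7,9] 35+39=74 d=2 * → l++
[8,9] 38+39=77 d=1 * → r--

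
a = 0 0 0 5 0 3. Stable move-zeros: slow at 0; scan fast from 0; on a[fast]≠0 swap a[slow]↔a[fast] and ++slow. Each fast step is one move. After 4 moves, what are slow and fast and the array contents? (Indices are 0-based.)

slow=1, fast=4, a=[5, 0, 0, 0, 0, 3]

(s=0,f=0) a[fast]=0 → fast++
(s=0,f=1) a[fast]=0 → fast++
(s=0,f=2) a[fast]=0 → fast++
(s=0,f=3) a[fast]=5≠0 swap→a[0]=5 → slow++,fast++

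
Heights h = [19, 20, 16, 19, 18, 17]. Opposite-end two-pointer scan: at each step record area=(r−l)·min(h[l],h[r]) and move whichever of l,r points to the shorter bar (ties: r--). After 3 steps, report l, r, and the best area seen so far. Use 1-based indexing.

[1,6] min(19,17)*5=85 best=85 * → r--
[1,5] min(19,18)*4=72 best=85 → r--
[1,4] min(19,19)*3=57 best=85 → r--

l=1, r=3, best area=85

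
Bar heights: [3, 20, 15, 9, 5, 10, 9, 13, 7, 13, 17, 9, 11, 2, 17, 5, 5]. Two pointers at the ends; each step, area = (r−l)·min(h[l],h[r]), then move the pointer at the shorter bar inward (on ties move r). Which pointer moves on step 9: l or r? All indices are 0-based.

r

[0,16] min(3,5)*16=48 best=48 * → l++
[1,16] min(20,5)*15=75 best=75 * → r--
[1,15] min(20,5)*14=70 best=75 → r--
[1,14] min(20,17)*13=221 best=221 * → r--
[1,13] min(20,2)*12=24 best=221 → r--
[1,12] min(20,11)*11=121 best=221 → r--
[1,11] min(20,9)*10=90 best=221 → r--
[1,10] min(20,17)*9=153 best=221 → r--
[1,9] min(20,13)*8=104 best=221 → r--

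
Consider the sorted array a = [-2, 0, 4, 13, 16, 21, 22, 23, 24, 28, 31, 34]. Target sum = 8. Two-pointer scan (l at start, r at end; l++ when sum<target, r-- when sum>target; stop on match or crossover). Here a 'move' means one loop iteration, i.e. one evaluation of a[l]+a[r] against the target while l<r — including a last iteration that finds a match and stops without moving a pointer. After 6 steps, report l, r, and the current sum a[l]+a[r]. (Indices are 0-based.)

l=0 r=11: -2+34=32 >8, r--
l=0 r=10: -2+31=29 >8, r--
l=0 r=9: -2+28=26 >8, r--
l=0 r=8: -2+24=22 >8, r--
l=0 r=7: -2+23=21 >8, r--
l=0 r=6: -2+22=20 >8, r--

l=0, r=5, sum=19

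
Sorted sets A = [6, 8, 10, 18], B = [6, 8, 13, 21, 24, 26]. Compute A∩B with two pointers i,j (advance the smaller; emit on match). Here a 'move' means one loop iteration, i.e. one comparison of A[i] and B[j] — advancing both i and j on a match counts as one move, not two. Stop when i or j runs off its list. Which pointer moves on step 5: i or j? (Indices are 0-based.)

i=0 j=0: 6==6 emit, i++,j++
i=1 j=1: 8==8 emit, i++,j++
i=2 j=2: 10<13, i++
i=3 j=2: 18>13, j++
i=3 j=3: 18<21, i++

i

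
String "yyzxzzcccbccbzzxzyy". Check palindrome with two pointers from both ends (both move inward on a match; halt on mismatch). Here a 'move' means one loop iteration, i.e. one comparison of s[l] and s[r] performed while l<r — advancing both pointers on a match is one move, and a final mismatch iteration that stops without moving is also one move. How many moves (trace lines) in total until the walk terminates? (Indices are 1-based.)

l=1 r=19: 'y'=='y', l++,r--
l=2 r=18: 'y'=='y', l++,r--
l=3 r=17: 'z'=='z', l++,r--
l=4 r=16: 'x'=='x', l++,r--
l=5 r=15: 'z'=='z', l++,r--
l=6 r=14: 'z'=='z', l++,r--
l=7 r=13: 'c'!='b', stop

7 moves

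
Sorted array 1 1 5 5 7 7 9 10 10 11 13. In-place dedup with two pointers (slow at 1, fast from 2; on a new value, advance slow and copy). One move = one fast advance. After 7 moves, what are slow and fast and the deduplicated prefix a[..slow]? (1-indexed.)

slow=1 fast=2: a[fast]=1=a[slow] dup, fast++
slow=1 fast=3: a[fast]=5≠a[slow]=1 write a[2]=5, slow++,fast++
slow=2 fast=4: a[fast]=5=a[slow] dup, fast++
slow=2 fast=5: a[fast]=7≠a[slow]=5 write a[3]=7, slow++,fast++
slow=3 fast=6: a[fast]=7=a[slow] dup, fast++
slow=3 fast=7: a[fast]=9≠a[slow]=7 write a[4]=9, slow++,fast++
slow=4 fast=8: a[fast]=10≠a[slow]=9 write a[5]=10, slow++,fast++

slow=5, fast=9, prefix=[1, 5, 7, 9, 10]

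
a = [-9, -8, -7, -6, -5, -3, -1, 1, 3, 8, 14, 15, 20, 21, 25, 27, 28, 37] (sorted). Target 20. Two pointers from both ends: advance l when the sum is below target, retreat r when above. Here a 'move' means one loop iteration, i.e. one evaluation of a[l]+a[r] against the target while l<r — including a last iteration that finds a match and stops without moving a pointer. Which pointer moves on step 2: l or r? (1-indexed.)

l=1 r=18: -9+37=28 >20, r--
l=1 r=17: -9+28=19 <20, l++

l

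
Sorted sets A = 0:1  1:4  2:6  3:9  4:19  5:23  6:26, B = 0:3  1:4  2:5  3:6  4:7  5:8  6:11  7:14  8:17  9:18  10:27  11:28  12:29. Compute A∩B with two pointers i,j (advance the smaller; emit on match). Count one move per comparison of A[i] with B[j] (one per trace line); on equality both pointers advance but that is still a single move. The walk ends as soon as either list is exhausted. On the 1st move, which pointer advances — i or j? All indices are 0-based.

i=0 j=0: 1<3, i++

i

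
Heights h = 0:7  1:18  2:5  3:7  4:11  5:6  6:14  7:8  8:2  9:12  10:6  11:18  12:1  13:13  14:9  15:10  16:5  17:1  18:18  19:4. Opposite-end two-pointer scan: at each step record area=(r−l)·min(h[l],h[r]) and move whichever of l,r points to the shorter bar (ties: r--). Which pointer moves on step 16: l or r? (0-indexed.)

r

l=0 r=19: min(7,4)*19=76 best=76 *, r--
l=0 r=18: min(7,18)*18=126 best=126 *, l++
l=1 r=18: min(18,18)*17=306 best=306 *, r--
l=1 r=17: min(18,1)*16=16 best=306, r--
l=1 r=16: min(18,5)*15=75 best=306, r--
l=1 r=15: min(18,10)*14=140 best=306, r--
l=1 r=14: min(18,9)*13=117 best=306, r--
l=1 r=13: min(18,13)*12=156 best=306, r--
l=1 r=12: min(18,1)*11=11 best=306, r--
l=1 r=11: min(18,18)*10=180 best=306, r--
l=1 r=10: min(18,6)*9=54 best=306, r--
l=1 r=9: min(18,12)*8=96 best=306, r--
l=1 r=8: min(18,2)*7=14 best=306, r--
l=1 r=7: min(18,8)*6=48 best=306, r--
l=1 r=6: min(18,14)*5=70 best=306, r--
l=1 r=5: min(18,6)*4=24 best=306, r--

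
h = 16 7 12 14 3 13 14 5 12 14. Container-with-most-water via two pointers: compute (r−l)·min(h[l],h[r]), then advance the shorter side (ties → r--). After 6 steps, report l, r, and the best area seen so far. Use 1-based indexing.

[1,10] min(16,14)*9=126 best=126 * → r--
[1,9] min(16,12)*8=96 best=126 → r--
[1,8] min(16,5)*7=35 best=126 → r--
[1,7] min(16,14)*6=84 best=126 → r--
[1,6] min(16,13)*5=65 best=126 → r--
[1,5] min(16,3)*4=12 best=126 → r--

l=1, r=4, best area=126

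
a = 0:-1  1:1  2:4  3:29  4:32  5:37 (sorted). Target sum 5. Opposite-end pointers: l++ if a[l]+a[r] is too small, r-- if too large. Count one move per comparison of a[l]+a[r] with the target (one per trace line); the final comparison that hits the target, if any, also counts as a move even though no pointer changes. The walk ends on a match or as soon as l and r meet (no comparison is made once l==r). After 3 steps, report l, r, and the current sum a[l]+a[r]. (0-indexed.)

l=0, r=2, sum=3

[0,5] -1+37=36 >5 → r--
[0,4] -1+32=31 >5 → r--
[0,3] -1+29=28 >5 → r--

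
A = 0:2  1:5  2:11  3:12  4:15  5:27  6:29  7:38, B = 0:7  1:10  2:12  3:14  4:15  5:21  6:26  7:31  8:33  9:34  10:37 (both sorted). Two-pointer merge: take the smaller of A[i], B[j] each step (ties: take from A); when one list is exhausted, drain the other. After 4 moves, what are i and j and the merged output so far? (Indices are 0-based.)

i=2, j=2, merged so far=[2, 5, 7, 10]

[i=0,j=0] A[i]=2<=B[j]=7 take 2 → i++
[i=1,j=0] A[i]=5<=B[j]=7 take 5 → i++
[i=2,j=0] A[i]=11>B[j]=7 take 7 → j++
[i=2,j=1] A[i]=11>B[j]=10 take 10 → j++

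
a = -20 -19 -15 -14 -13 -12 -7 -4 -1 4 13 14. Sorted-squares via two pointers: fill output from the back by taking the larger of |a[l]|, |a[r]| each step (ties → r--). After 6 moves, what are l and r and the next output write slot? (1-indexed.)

[1,12] |-20|>|14| out[12]=400 → l++
[2,12] |-19|>|14| out[11]=361 → l++
[3,12] |-15|>|14| out[10]=225 → l++
[4,12] |-14|<=|14| out[9]=196 → r--
[4,11] |-14|>|13| out[8]=196 → l++
[5,11] |-13|<=|13| out[7]=169 → r--

l=5, r=10, next write slot=6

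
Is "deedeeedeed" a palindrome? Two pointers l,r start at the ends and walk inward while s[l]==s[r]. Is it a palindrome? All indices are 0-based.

palindrome

[0,10] 'd'=='d' → l++,r--
[1,9] 'e'=='e' → l++,r--
[2,8] 'e'=='e' → l++,r--
[3,7] 'd'=='d' → l++,r--
[4,6] 'e'=='e' → l++,r--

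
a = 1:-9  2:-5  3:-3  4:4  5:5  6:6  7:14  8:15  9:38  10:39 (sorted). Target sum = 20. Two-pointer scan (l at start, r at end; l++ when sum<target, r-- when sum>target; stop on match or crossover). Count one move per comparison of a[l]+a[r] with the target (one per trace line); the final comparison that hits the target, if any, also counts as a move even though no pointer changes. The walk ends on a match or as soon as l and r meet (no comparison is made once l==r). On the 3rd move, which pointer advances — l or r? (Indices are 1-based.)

[1,10] -9+39=30 >20 → r--
[1,9] -9+38=29 >20 → r--
[1,8] -9+15=6 <20 → l++

l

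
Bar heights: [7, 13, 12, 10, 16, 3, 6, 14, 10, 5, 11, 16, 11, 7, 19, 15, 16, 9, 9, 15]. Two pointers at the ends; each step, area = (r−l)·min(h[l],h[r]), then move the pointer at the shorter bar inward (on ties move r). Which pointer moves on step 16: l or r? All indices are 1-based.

[1,20] min(7,15)*19=133 best=133 * → l++
[2,20] min(13,15)*18=234 best=234 * → l++
[3,20] min(12,15)*17=204 best=234 → l++
[4,20] min(10,15)*16=160 best=234 → l++
[5,20] min(16,15)*15=225 best=234 → r--
[5,19] min(16,9)*14=126 best=234 → r--
[5,18] min(16,9)*13=117 best=234 → r--
[5,17] min(16,16)*12=192 best=234 → r--
[5,16] min(16,15)*11=165 best=234 → r--
[5,15] min(16,19)*10=160 best=234 → l++
[6,15] min(3,19)*9=27 best=234 → l++
[7,15] min(6,19)*8=48 best=234 → l++
[8,15] min(14,19)*7=98 best=234 → l++
[9,15] min(10,19)*6=60 best=234 → l++
[10,15] min(5,19)*5=25 best=234 → l++
[11,15] min(11,19)*4=44 best=234 → l++

l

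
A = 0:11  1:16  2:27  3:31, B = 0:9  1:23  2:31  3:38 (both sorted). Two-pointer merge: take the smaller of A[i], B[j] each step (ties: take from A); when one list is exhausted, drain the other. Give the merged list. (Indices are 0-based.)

[9, 11, 16, 23, 27, 31, 31, 38]

[i=0,j=0] A[i]=11>B[j]=9 take 9 → j++
[i=0,j=1] A[i]=11<=B[j]=23 take 11 → i++
[i=1,j=1] A[i]=16<=B[j]=23 take 16 → i++
[i=2,j=1] A[i]=27>B[j]=23 take 23 → j++
[i=2,j=2] A[i]=27<=B[j]=31 take 27 → i++
[i=3,j=2] A[i]=31<=B[j]=31 take 31 → i++
[i=4,j=2] A done, take B[j]=31 → j++
[i=4,j=3] A done, take B[j]=38 → j++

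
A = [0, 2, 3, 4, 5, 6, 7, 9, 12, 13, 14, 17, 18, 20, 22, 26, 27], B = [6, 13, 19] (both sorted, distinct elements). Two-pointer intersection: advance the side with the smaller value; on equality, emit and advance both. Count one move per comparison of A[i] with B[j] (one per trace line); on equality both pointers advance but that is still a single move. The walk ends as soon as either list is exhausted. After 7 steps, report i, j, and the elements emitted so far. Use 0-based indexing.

i=0 j=0: 0<6, i++
i=1 j=0: 2<6, i++
i=2 j=0: 3<6, i++
i=3 j=0: 4<6, i++
i=4 j=0: 5<6, i++
i=5 j=0: 6==6 emit, i++,j++
i=6 j=1: 7<13, i++

i=7, j=1, emitted=[6]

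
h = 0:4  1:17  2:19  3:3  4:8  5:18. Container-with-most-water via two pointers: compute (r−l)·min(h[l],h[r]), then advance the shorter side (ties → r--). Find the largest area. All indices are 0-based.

max area = 68

[0,5] min(4,18)*5=20 best=20 * → l++
[1,5] min(17,18)*4=68 best=68 * → l++
[2,5] min(19,18)*3=54 best=68 → r--
[2,4] min(19,8)*2=16 best=68 → r--
[2,3] min(19,3)*1=3 best=68 → r--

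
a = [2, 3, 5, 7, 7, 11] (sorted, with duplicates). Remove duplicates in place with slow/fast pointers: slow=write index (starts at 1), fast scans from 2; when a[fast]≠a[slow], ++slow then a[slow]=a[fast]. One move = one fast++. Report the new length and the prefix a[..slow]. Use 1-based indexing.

length 5; prefix = [2, 3, 5, 7, 11]

slow=1 fast=2: a[fast]=3≠a[slow]=2 write a[2]=3, slow++,fast++
slow=2 fast=3: a[fast]=5≠a[slow]=3 write a[3]=5, slow++,fast++
slow=3 fast=4: a[fast]=7≠a[slow]=5 write a[4]=7, slow++,fast++
slow=4 fast=5: a[fast]=7=a[slow] dup, fast++
slow=4 fast=6: a[fast]=11≠a[slow]=7 write a[5]=11, slow++,fast++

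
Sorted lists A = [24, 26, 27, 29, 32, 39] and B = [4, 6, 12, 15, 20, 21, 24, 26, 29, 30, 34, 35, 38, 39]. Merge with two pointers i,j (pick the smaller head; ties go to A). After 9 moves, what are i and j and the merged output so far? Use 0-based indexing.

i=0 j=0: A[i]=24>B[j]=4 take 4, j++
i=0 j=1: A[i]=24>B[j]=6 take 6, j++
i=0 j=2: A[i]=24>B[j]=12 take 12, j++
i=0 j=3: A[i]=24>B[j]=15 take 15, j++
i=0 j=4: A[i]=24>B[j]=20 take 20, j++
i=0 j=5: A[i]=24>B[j]=21 take 21, j++
i=0 j=6: A[i]=24<=B[j]=24 take 24, i++
i=1 j=6: A[i]=26>B[j]=24 take 24, j++
i=1 j=7: A[i]=26<=B[j]=26 take 26, i++

i=2, j=7, merged so far=[4, 6, 12, 15, 20, 21, 24, 24, 26]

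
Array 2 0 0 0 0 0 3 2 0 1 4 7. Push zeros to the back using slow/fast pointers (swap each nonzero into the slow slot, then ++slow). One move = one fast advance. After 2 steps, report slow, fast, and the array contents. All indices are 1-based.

slow=2, fast=3, a=[2, 0, 0, 0, 0, 0, 3, 2, 0, 1, 4, 7]

(s=1,f=1) a[fast]=2≠0 swap→a[1]=2 → slow++,fast++
(s=2,f=2) a[fast]=0 → fast++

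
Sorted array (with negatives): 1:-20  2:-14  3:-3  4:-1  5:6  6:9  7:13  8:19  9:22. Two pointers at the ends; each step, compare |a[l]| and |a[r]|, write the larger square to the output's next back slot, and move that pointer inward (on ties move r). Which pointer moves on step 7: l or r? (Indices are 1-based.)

[1,9] |-20|<=|22| out[9]=484 → r--
[1,8] |-20|>|19| out[8]=400 → l++
[2,8] |-14|<=|19| out[7]=361 → r--
[2,7] |-14|>|13| out[6]=196 → l++
[3,7] |-3|<=|13| out[5]=169 → r--
[3,6] |-3|<=|9| out[4]=81 → r--
[3,5] |-3|<=|6| out[3]=36 → r--

r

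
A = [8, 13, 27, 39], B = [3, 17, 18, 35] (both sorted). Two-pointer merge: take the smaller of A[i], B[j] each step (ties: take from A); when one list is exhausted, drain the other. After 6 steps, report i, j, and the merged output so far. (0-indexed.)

i=3, j=3, merged so far=[3, 8, 13, 17, 18, 27]

i=0 j=0: A[i]=8>B[j]=3 take 3, j++
i=0 j=1: A[i]=8<=B[j]=17 take 8, i++
i=1 j=1: A[i]=13<=B[j]=17 take 13, i++
i=2 j=1: A[i]=27>B[j]=17 take 17, j++
i=2 j=2: A[i]=27>B[j]=18 take 18, j++
i=2 j=3: A[i]=27<=B[j]=35 take 27, i++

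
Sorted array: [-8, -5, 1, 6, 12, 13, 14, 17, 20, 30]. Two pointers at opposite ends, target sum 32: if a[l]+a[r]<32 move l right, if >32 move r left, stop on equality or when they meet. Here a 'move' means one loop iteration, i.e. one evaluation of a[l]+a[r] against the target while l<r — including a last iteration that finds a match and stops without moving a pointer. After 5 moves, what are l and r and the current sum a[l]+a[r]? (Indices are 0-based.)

[0,9] -8+30=22 <32 → l++
[1,9] -5+30=25 <32 → l++
[2,9] 1+30=31 <32 → l++
[3,9] 6+30=36 >32 → r--
[3,8] 6+20=26 <32 → l++

l=4, r=8, sum=32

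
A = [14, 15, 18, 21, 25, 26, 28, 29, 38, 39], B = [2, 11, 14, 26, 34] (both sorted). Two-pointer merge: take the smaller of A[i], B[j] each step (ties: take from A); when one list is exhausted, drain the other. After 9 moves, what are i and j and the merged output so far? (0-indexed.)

i=6, j=3, merged so far=[2, 11, 14, 14, 15, 18, 21, 25, 26]

[i=0,j=0] A[i]=14>B[j]=2 take 2 → j++
[i=0,j=1] A[i]=14>B[j]=11 take 11 → j++
[i=0,j=2] A[i]=14<=B[j]=14 take 14 → i++
[i=1,j=2] A[i]=15>B[j]=14 take 14 → j++
[i=1,j=3] A[i]=15<=B[j]=26 take 15 → i++
[i=2,j=3] A[i]=18<=B[j]=26 take 18 → i++
[i=3,j=3] A[i]=21<=B[j]=26 take 21 → i++
[i=4,j=3] A[i]=25<=B[j]=26 take 25 → i++
[i=5,j=3] A[i]=26<=B[j]=26 take 26 → i++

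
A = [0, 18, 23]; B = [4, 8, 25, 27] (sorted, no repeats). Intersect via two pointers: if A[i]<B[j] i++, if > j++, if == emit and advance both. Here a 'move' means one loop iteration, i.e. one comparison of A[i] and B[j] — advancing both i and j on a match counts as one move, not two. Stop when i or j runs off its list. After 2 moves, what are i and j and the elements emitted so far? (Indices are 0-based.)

i=1, j=1, emitted=[]

[i=0,j=0] 0<4 → i++
[i=1,j=0] 18>4 → j++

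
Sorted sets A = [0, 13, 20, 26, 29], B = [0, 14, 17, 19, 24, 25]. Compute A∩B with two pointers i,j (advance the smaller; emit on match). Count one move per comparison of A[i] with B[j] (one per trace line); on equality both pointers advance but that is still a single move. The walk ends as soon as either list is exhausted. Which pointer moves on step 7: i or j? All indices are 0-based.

i=0 j=0: 0==0 emit, i++,j++
i=1 j=1: 13<14, i++
i=2 j=1: 20>14, j++
i=2 j=2: 20>17, j++
i=2 j=3: 20>19, j++
i=2 j=4: 20<24, i++
i=3 j=4: 26>24, j++

j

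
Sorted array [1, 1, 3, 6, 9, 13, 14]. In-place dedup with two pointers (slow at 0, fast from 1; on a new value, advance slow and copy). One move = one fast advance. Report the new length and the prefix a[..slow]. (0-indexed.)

slow=0 fast=1: a[fast]=1=a[slow] dup, fast++
slow=0 fast=2: a[fast]=3≠a[slow]=1 write a[1]=3, slow++,fast++
slow=1 fast=3: a[fast]=6≠a[slow]=3 write a[2]=6, slow++,fast++
slow=2 fast=4: a[fast]=9≠a[slow]=6 write a[3]=9, slow++,fast++
slow=3 fast=5: a[fast]=13≠a[slow]=9 write a[4]=13, slow++,fast++
slow=4 fast=6: a[fast]=14≠a[slow]=13 write a[5]=14, slow++,fast++

length 6; prefix = [1, 3, 6, 9, 13, 14]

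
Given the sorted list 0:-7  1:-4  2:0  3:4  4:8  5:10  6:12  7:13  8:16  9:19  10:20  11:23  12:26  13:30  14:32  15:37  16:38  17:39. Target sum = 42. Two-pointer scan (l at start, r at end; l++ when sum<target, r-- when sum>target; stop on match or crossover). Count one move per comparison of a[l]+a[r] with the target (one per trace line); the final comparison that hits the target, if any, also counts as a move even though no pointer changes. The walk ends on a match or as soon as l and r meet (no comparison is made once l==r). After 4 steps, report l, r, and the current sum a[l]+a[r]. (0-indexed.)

[0,17] -7+39=32 <42 → l++
[1,17] -4+39=35 <42 → l++
[2,17] 0+39=39 <42 → l++
[3,17] 4+39=43 >42 → r--

l=3, r=16, sum=42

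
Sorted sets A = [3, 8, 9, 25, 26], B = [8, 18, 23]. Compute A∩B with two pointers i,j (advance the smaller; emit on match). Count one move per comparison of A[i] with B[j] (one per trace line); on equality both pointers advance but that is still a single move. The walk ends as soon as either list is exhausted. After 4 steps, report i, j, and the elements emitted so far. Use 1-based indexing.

[i=1,j=1] 3<8 → i++
[i=2,j=1] 8==8 emit → i++,j++
[i=3,j=2] 9<18 → i++
[i=4,j=2] 25>18 → j++

i=4, j=3, emitted=[8]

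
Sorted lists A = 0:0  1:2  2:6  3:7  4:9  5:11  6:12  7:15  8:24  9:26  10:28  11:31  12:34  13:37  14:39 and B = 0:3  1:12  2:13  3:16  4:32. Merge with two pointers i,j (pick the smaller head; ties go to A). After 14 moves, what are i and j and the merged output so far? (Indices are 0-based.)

i=0 j=0: A[i]=0<=B[j]=3 take 0, i++
i=1 j=0: A[i]=2<=B[j]=3 take 2, i++
i=2 j=0: A[i]=6>B[j]=3 take 3, j++
i=2 j=1: A[i]=6<=B[j]=12 take 6, i++
i=3 j=1: A[i]=7<=B[j]=12 take 7, i++
i=4 j=1: A[i]=9<=B[j]=12 take 9, i++
i=5 j=1: A[i]=11<=B[j]=12 take 11, i++
i=6 j=1: A[i]=12<=B[j]=12 take 12, i++
i=7 j=1: A[i]=15>B[j]=12 take 12, j++
i=7 j=2: A[i]=15>B[j]=13 take 13, j++
i=7 j=3: A[i]=15<=B[j]=16 take 15, i++
i=8 j=3: A[i]=24>B[j]=16 take 16, j++
i=8 j=4: A[i]=24<=B[j]=32 take 24, i++
i=9 j=4: A[i]=26<=B[j]=32 take 26, i++

i=10, j=4, merged so far=[0, 2, 3, 6, 7, 9, 11, 12, 12, 13, 15, 16, 24, 26]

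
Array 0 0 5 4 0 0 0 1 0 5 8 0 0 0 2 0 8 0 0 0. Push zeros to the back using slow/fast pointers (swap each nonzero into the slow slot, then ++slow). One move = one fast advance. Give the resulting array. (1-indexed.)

slow=1 fast=1: a[fast]=0, fast++
slow=1 fast=2: a[fast]=0, fast++
slow=1 fast=3: a[fast]=5≠0 swap→a[1]=5, slow++,fast++
slow=2 fast=4: a[fast]=4≠0 swap→a[2]=4, slow++,fast++
slow=3 fast=5: a[fast]=0, fast++
slow=3 fast=6: a[fast]=0, fast++
slow=3 fast=7: a[fast]=0, fast++
slow=3 fast=8: a[fast]=1≠0 swap→a[3]=1, slow++,fast++
slow=4 fast=9: a[fast]=0, fast++
slow=4 fast=10: a[fast]=5≠0 swap→a[4]=5, slow++,fast++
slow=5 fast=11: a[fast]=8≠0 swap→a[5]=8, slow++,fast++
slow=6 fast=12: a[fast]=0, fast++
slow=6 fast=13: a[fast]=0, fast++
slow=6 fast=14: a[fast]=0, fast++
slow=6 fast=15: a[fast]=2≠0 swap→a[6]=2, slow++,fast++
slow=7 fast=16: a[fast]=0, fast++
slow=7 fast=17: a[fast]=8≠0 swap→a[7]=8, slow++,fast++
slow=8 fast=18: a[fast]=0, fast++
slow=8 fast=19: a[fast]=0, fast++
slow=8 fast=20: a[fast]=0, fast++

[5, 4, 1, 5, 8, 2, 8, 0, 0, 0, 0, 0, 0, 0, 0, 0, 0, 0, 0, 0]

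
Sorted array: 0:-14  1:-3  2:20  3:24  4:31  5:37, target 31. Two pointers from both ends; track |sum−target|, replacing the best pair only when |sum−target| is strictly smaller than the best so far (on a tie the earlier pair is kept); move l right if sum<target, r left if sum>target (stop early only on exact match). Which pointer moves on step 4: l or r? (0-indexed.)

l=0 r=5: -14+37=23 d=8 *, l++
l=1 r=5: -3+37=34 d=3 *, r--
l=1 r=4: -3+31=28 d=3, l++
l=2 r=4: 20+31=51 d=20, r--

r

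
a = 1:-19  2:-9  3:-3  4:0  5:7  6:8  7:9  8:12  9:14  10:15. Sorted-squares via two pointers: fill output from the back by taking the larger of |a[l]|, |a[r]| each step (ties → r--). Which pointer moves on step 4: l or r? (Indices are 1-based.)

r

l=1 r=10: |-19|>|15| out[10]=361, l++
l=2 r=10: |-9|<=|15| out[9]=225, r--
l=2 r=9: |-9|<=|14| out[8]=196, r--
l=2 r=8: |-9|<=|12| out[7]=144, r--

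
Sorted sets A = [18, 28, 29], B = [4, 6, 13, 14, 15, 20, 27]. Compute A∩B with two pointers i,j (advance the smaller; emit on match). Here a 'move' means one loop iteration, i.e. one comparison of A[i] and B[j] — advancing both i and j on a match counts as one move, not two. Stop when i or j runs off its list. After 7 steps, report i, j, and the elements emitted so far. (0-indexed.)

i=1, j=6, emitted=[]

i=0 j=0: 18>4, j++
i=0 j=1: 18>6, j++
i=0 j=2: 18>13, j++
i=0 j=3: 18>14, j++
i=0 j=4: 18>15, j++
i=0 j=5: 18<20, i++
i=1 j=5: 28>20, j++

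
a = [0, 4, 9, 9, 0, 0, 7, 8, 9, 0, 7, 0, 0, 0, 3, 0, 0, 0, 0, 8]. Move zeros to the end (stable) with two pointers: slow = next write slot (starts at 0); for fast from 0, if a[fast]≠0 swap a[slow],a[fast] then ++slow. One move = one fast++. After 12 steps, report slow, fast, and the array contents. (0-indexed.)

slow=7, fast=12, a=[4, 9, 9, 7, 8, 9, 7, 0, 0, 0, 0, 0, 0, 0, 3, 0, 0, 0, 0, 8]

slow=0 fast=0: a[fast]=0, fast++
slow=0 fast=1: a[fast]=4≠0 swap→a[0]=4, slow++,fast++
slow=1 fast=2: a[fast]=9≠0 swap→a[1]=9, slow++,fast++
slow=2 fast=3: a[fast]=9≠0 swap→a[2]=9, slow++,fast++
slow=3 fast=4: a[fast]=0, fast++
slow=3 fast=5: a[fast]=0, fast++
slow=3 fast=6: a[fast]=7≠0 swap→a[3]=7, slow++,fast++
slow=4 fast=7: a[fast]=8≠0 swap→a[4]=8, slow++,fast++
slow=5 fast=8: a[fast]=9≠0 swap→a[5]=9, slow++,fast++
slow=6 fast=9: a[fast]=0, fast++
slow=6 fast=10: a[fast]=7≠0 swap→a[6]=7, slow++,fast++
slow=7 fast=11: a[fast]=0, fast++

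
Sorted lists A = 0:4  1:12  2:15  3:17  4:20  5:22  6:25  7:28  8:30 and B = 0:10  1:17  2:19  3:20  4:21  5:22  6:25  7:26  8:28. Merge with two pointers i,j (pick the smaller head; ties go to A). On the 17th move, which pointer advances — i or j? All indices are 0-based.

j

[i=0,j=0] A[i]=4<=B[j]=10 take 4 → i++
[i=1,j=0] A[i]=12>B[j]=10 take 10 → j++
[i=1,j=1] A[i]=12<=B[j]=17 take 12 → i++
[i=2,j=1] A[i]=15<=B[j]=17 take 15 → i++
[i=3,j=1] A[i]=17<=B[j]=17 take 17 → i++
[i=4,j=1] A[i]=20>B[j]=17 take 17 → j++
[i=4,j=2] A[i]=20>B[j]=19 take 19 → j++
[i=4,j=3] A[i]=20<=B[j]=20 take 20 → i++
[i=5,j=3] A[i]=22>B[j]=20 take 20 → j++
[i=5,j=4] A[i]=22>B[j]=21 take 21 → j++
[i=5,j=5] A[i]=22<=B[j]=22 take 22 → i++
[i=6,j=5] A[i]=25>B[j]=22 take 22 → j++
[i=6,j=6] A[i]=25<=B[j]=25 take 25 → i++
[i=7,j=6] A[i]=28>B[j]=25 take 25 → j++
[i=7,j=7] A[i]=28>B[j]=26 take 26 → j++
[i=7,j=8] A[i]=28<=B[j]=28 take 28 → i++
[i=8,j=8] A[i]=30>B[j]=28 take 28 → j++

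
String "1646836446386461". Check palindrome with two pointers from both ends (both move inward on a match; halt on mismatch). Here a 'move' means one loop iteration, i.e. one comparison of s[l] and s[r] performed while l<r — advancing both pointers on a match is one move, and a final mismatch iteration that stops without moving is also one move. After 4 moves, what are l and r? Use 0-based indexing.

l=4, r=11

[0,15] '1'=='1' → l++,r--
[1,14] '6'=='6' → l++,r--
[2,13] '4'=='4' → l++,r--
[3,12] '6'=='6' → l++,r--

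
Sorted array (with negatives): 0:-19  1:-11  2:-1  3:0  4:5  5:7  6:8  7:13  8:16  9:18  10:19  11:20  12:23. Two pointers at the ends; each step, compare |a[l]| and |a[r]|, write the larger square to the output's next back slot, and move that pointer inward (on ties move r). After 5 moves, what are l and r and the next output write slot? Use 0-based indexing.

l=1, r=8, next write slot=7

l=0 r=12: |-19|<=|23| out[12]=529, r--
l=0 r=11: |-19|<=|20| out[11]=400, r--
l=0 r=10: |-19|<=|19| out[10]=361, r--
l=0 r=9: |-19|>|18| out[9]=361, l++
l=1 r=9: |-11|<=|18| out[8]=324, r--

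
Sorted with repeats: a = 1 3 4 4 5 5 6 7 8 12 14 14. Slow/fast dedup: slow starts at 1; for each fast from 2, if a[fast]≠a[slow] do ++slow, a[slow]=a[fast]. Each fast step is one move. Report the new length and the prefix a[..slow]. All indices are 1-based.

length 9; prefix = [1, 3, 4, 5, 6, 7, 8, 12, 14]

(s=1,f=2) a[fast]=3≠a[slow]=1 write a[2]=3 → slow++,fast++
(s=2,f=3) a[fast]=4≠a[slow]=3 write a[3]=4 → slow++,fast++
(s=3,f=4) a[fast]=4=a[slow] dup → fast++
(s=3,f=5) a[fast]=5≠a[slow]=4 write a[4]=5 → slow++,fast++
(s=4,f=6) a[fast]=5=a[slow] dup → fast++
(s=4,f=7) a[fast]=6≠a[slow]=5 write a[5]=6 → slow++,fast++
(s=5,f=8) a[fast]=7≠a[slow]=6 write a[6]=7 → slow++,fast++
(s=6,f=9) a[fast]=8≠a[slow]=7 write a[7]=8 → slow++,fast++
(s=7,f=10) a[fast]=12≠a[slow]=8 write a[8]=12 → slow++,fast++
(s=8,f=11) a[fast]=14≠a[slow]=12 write a[9]=14 → slow++,fast++
(s=9,f=12) a[fast]=14=a[slow] dup → fast++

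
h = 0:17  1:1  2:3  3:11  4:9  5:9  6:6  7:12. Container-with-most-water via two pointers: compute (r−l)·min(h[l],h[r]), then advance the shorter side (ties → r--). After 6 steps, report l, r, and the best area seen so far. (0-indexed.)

l=0, r=1, best area=84

l=0 r=7: min(17,12)*7=84 best=84 *, r--
l=0 r=6: min(17,6)*6=36 best=84, r--
l=0 r=5: min(17,9)*5=45 best=84, r--
l=0 r=4: min(17,9)*4=36 best=84, r--
l=0 r=3: min(17,11)*3=33 best=84, r--
l=0 r=2: min(17,3)*2=6 best=84, r--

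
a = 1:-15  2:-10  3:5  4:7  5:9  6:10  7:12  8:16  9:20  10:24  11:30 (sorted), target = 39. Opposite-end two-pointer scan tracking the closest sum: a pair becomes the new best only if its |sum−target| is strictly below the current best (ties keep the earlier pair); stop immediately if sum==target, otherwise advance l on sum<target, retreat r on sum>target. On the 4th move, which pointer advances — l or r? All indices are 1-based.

l

[1,11] -15+30=15 d=24 * → l++
[2,11] -10+30=20 d=19 * → l++
[3,11] 5+30=35 d=4 * → l++
[4,11] 7+30=37 d=2 * → l++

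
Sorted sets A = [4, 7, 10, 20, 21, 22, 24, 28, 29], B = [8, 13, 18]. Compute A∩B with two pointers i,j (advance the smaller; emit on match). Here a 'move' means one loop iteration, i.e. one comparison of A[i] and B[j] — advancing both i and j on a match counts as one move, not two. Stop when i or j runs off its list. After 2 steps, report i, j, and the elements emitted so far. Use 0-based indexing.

i=0 j=0: 4<8, i++
i=1 j=0: 7<8, i++

i=2, j=0, emitted=[]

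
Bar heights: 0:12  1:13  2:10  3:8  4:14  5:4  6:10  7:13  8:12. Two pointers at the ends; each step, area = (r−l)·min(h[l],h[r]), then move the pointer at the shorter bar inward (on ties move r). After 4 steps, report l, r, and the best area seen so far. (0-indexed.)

[0,8] min(12,12)*8=96 best=96 * → r--
[0,7] min(12,13)*7=84 best=96 → l++
[1,7] min(13,13)*6=78 best=96 → r--
[1,6] min(13,10)*5=50 best=96 → r--

l=1, r=5, best area=96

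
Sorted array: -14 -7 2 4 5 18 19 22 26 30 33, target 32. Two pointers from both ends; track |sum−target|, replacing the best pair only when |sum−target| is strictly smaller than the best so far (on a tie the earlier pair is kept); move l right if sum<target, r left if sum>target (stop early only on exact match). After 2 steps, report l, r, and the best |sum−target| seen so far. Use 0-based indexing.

l=0 r=10: -14+33=19 d=13 *, l++
l=1 r=10: -7+33=26 d=6 *, l++

l=2, r=10, best |Δ|=6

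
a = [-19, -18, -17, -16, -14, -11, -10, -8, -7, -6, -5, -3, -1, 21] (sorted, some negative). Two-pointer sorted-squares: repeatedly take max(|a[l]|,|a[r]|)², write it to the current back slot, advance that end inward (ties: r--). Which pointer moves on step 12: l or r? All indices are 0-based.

[0,13] |-19|<=|21| out[13]=441 → r--
[0,12] |-19|>|-1| out[12]=361 → l++
[1,12] |-18|>|-1| out[11]=324 → l++
[2,12] |-17|>|-1| out[10]=289 → l++
[3,12] |-16|>|-1| out[9]=256 → l++
[4,12] |-14|>|-1| out[8]=196 → l++
[5,12] |-11|>|-1| out[7]=121 → l++
[6,12] |-10|>|-1| out[6]=100 → l++
[7,12] |-8|>|-1| out[5]=64 → l++
[8,12] |-7|>|-1| out[4]=49 → l++
[9,12] |-6|>|-1| out[3]=36 → l++
[10,12] |-5|>|-1| out[2]=25 → l++

l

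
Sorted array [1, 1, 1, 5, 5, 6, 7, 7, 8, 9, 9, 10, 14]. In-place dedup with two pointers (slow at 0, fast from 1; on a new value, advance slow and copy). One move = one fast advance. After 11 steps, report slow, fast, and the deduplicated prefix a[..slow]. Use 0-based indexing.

slow=6, fast=12, prefix=[1, 5, 6, 7, 8, 9, 10]

slow=0 fast=1: a[fast]=1=a[slow] dup, fast++
slow=0 fast=2: a[fast]=1=a[slow] dup, fast++
slow=0 fast=3: a[fast]=5≠a[slow]=1 write a[1]=5, slow++,fast++
slow=1 fast=4: a[fast]=5=a[slow] dup, fast++
slow=1 fast=5: a[fast]=6≠a[slow]=5 write a[2]=6, slow++,fast++
slow=2 fast=6: a[fast]=7≠a[slow]=6 write a[3]=7, slow++,fast++
slow=3 fast=7: a[fast]=7=a[slow] dup, fast++
slow=3 fast=8: a[fast]=8≠a[slow]=7 write a[4]=8, slow++,fast++
slow=4 fast=9: a[fast]=9≠a[slow]=8 write a[5]=9, slow++,fast++
slow=5 fast=10: a[fast]=9=a[slow] dup, fast++
slow=5 fast=11: a[fast]=10≠a[slow]=9 write a[6]=10, slow++,fast++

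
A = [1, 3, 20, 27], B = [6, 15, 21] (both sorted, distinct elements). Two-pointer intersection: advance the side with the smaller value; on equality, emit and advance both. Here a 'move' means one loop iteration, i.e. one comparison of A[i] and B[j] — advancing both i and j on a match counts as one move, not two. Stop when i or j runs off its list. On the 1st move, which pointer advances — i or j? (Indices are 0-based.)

i=0 j=0: 1<6, i++

i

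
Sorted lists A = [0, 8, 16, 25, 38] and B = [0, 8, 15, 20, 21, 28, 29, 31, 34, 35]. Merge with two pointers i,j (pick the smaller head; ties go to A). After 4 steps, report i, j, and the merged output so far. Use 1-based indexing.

[i=1,j=1] A[i]=0<=B[j]=0 take 0 → i++
[i=2,j=1] A[i]=8>B[j]=0 take 0 → j++
[i=2,j=2] A[i]=8<=B[j]=8 take 8 → i++
[i=3,j=2] A[i]=16>B[j]=8 take 8 → j++

i=3, j=3, merged so far=[0, 0, 8, 8]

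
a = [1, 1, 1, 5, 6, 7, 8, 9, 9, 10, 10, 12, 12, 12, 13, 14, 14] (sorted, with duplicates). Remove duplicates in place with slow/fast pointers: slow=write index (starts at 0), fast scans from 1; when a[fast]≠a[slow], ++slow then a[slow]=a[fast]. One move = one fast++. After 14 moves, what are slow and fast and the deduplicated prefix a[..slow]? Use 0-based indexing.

slow=8, fast=15, prefix=[1, 5, 6, 7, 8, 9, 10, 12, 13]

(s=0,f=1) a[fast]=1=a[slow] dup → fast++
(s=0,f=2) a[fast]=1=a[slow] dup → fast++
(s=0,f=3) a[fast]=5≠a[slow]=1 write a[1]=5 → slow++,fast++
(s=1,f=4) a[fast]=6≠a[slow]=5 write a[2]=6 → slow++,fast++
(s=2,f=5) a[fast]=7≠a[slow]=6 write a[3]=7 → slow++,fast++
(s=3,f=6) a[fast]=8≠a[slow]=7 write a[4]=8 → slow++,fast++
(s=4,f=7) a[fast]=9≠a[slow]=8 write a[5]=9 → slow++,fast++
(s=5,f=8) a[fast]=9=a[slow] dup → fast++
(s=5,f=9) a[fast]=10≠a[slow]=9 write a[6]=10 → slow++,fast++
(s=6,f=10) a[fast]=10=a[slow] dup → fast++
(s=6,f=11) a[fast]=12≠a[slow]=10 write a[7]=12 → slow++,fast++
(s=7,f=12) a[fast]=12=a[slow] dup → fast++
(s=7,f=13) a[fast]=12=a[slow] dup → fast++
(s=7,f=14) a[fast]=13≠a[slow]=12 write a[8]=13 → slow++,fast++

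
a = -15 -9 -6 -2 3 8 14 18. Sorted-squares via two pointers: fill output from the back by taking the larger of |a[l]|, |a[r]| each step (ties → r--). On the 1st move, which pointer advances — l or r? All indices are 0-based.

r

l=0 r=7: |-15|<=|18| out[7]=324, r--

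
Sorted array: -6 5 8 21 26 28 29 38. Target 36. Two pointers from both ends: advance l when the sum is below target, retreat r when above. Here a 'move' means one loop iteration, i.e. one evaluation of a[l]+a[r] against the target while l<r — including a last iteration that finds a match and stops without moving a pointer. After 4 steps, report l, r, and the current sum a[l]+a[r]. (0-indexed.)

l=2, r=5, sum=36

l=0 r=7: -6+38=32 <36, l++
l=1 r=7: 5+38=43 >36, r--
l=1 r=6: 5+29=34 <36, l++
l=2 r=6: 8+29=37 >36, r--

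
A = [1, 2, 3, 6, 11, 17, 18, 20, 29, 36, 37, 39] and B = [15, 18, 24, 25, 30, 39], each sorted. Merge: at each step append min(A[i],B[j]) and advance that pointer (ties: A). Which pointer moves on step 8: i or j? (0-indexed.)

[i=0,j=0] A[i]=1<=B[j]=15 take 1 → i++
[i=1,j=0] A[i]=2<=B[j]=15 take 2 → i++
[i=2,j=0] A[i]=3<=B[j]=15 take 3 → i++
[i=3,j=0] A[i]=6<=B[j]=15 take 6 → i++
[i=4,j=0] A[i]=11<=B[j]=15 take 11 → i++
[i=5,j=0] A[i]=17>B[j]=15 take 15 → j++
[i=5,j=1] A[i]=17<=B[j]=18 take 17 → i++
[i=6,j=1] A[i]=18<=B[j]=18 take 18 → i++

i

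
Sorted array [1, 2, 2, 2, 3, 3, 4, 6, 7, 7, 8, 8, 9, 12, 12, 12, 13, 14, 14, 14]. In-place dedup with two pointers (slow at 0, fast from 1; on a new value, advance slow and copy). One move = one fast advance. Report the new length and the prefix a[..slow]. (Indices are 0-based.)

length 11; prefix = [1, 2, 3, 4, 6, 7, 8, 9, 12, 13, 14]

(s=0,f=1) a[fast]=2≠a[slow]=1 write a[1]=2 → slow++,fast++
(s=1,f=2) a[fast]=2=a[slow] dup → fast++
(s=1,f=3) a[fast]=2=a[slow] dup → fast++
(s=1,f=4) a[fast]=3≠a[slow]=2 write a[2]=3 → slow++,fast++
(s=2,f=5) a[fast]=3=a[slow] dup → fast++
(s=2,f=6) a[fast]=4≠a[slow]=3 write a[3]=4 → slow++,fast++
(s=3,f=7) a[fast]=6≠a[slow]=4 write a[4]=6 → slow++,fast++
(s=4,f=8) a[fast]=7≠a[slow]=6 write a[5]=7 → slow++,fast++
(s=5,f=9) a[fast]=7=a[slow] dup → fast++
(s=5,f=10) a[fast]=8≠a[slow]=7 write a[6]=8 → slow++,fast++
(s=6,f=11) a[fast]=8=a[slow] dup → fast++
(s=6,f=12) a[fast]=9≠a[slow]=8 write a[7]=9 → slow++,fast++
(s=7,f=13) a[fast]=12≠a[slow]=9 write a[8]=12 → slow++,fast++
(s=8,f=14) a[fast]=12=a[slow] dup → fast++
(s=8,f=15) a[fast]=12=a[slow] dup → fast++
(s=8,f=16) a[fast]=13≠a[slow]=12 write a[9]=13 → slow++,fast++
(s=9,f=17) a[fast]=14≠a[slow]=13 write a[10]=14 → slow++,fast++
(s=10,f=18) a[fast]=14=a[slow] dup → fast++
(s=10,f=19) a[fast]=14=a[slow] dup → fast++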